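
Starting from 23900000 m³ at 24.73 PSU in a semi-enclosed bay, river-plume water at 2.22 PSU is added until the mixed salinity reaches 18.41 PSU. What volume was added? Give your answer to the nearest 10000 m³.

Salt balance: 23,900,000×24.73 + V×2.22 = (23,900,000+V)×18.41
591,047,000 + 2.22V = 439,999,000 + 18.41V
151,048,000 = 16.19V
V = 9,329,709.7 m³

9330000 m³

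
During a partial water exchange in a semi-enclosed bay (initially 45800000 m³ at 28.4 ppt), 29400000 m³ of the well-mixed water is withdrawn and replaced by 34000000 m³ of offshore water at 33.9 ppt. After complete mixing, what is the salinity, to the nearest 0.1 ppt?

Remaining after removal: 16,400,000 m³ at 28.4 ppt (salt = 465,760,000)
After addition: salt = 465,760,000 + 34,000,000×33.9 = 1,618,360,000; volume = 50,400,000 m³
S = 1,618,360,000 / 50,400,000 = 32.1103 ppt

32.1 ppt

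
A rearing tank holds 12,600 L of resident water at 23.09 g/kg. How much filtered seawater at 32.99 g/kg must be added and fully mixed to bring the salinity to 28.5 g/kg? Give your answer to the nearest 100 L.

15200 L

Salt balance: 12,600×23.09 + V×32.99 = (12,600+V)×28.5
290,934 + 32.99V = 359,100 + 28.5V
68,166 = 4.49V
V = 15,181.74 L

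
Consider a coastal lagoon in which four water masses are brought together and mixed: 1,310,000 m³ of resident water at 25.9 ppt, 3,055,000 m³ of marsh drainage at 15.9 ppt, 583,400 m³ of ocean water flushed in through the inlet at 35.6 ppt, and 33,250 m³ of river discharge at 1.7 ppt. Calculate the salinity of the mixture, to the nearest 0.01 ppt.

20.74 ppt

Conserving salt mass:
salt = 1,310,000×25.9 + 3,055,000×15.9 + 583,400×35.6 + 33,250×1.7 = 33,929,000 + 48,574,500 + 20,769,040 + 56,525 = 103,329,065
volume = 1,310,000 + 3,055,000 + 583,400 + 33,250 = 4,981,650 m³
S = 103,329,065 / 4,981,650 = 20.7419 ppt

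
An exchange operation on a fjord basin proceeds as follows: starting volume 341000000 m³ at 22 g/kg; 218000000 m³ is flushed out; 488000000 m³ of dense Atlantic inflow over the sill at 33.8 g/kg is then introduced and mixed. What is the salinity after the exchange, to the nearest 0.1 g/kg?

31.4 g/kg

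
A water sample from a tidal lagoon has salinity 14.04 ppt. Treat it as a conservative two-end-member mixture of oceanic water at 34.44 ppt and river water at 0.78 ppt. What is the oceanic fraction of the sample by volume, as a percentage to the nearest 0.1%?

39.4%

Let g be the oceanic fraction. Salt balance per unit volume:
g×34.44 + (1−g)×0.78 = 14.04
g = (14.04 − 0.78) / (34.44 − 0.78) = 13.26/33.66 = 0.3939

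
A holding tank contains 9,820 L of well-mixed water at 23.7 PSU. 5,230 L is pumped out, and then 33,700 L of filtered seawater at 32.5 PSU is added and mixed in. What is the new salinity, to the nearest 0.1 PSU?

31.4 PSU

Remaining after removal: 4,590 L at 23.7 PSU (salt = 108,783)
After addition: salt = 108,783 + 33,700×32.5 = 1,204,033; volume = 38,290 L
S = 1,204,033 / 38,290 = 31.4451 PSU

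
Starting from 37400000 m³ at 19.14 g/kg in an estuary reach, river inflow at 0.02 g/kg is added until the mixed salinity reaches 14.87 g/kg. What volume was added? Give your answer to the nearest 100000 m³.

10800000 m³

Salt balance: 37,400,000×19.14 + V×0.02 = (37,400,000+V)×14.87
715,836,000 + 0.02V = 556,138,000 + 14.87V
159,698,000 = 14.85V
V = 10,754,074.07 m³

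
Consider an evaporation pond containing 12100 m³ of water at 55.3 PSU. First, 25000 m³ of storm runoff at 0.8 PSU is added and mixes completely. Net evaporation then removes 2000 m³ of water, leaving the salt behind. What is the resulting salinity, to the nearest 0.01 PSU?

After mixing: salt = 12,100×55.3 + 25,000×0.8 = 689,130; volume = 37,100 m³
After evaporation: salt unchanged = 689,130; volume = 37,100 − 2,000 = 35,100 m³
S = 689,130 / 35,100 = 19.6333 PSU

19.63 PSU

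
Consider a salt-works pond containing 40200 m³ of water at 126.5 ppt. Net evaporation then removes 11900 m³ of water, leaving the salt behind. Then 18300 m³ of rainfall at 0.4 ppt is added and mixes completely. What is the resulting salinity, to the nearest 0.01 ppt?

109.28 ppt

After evaporation: salt = 40,200×126.5 = 5,085,300; volume = 40,200 − 11,900 = 28,300 m³
After mixing: salt = 5,085,300 + 18,300×0.4 = 5,092,620; volume = 28,300 + 18,300 = 46,600 m³
S = 5,092,620 / 46,600 = 109.2837 ppt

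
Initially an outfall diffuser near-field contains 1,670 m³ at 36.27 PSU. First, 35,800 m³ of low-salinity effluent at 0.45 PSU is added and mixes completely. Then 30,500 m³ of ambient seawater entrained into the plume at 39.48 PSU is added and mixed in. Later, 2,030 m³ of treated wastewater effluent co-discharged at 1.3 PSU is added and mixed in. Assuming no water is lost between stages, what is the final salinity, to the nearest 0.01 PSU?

18.34 PSU

By conservation of dissolved salt,
Initial salt = 1,670×36.27 = 60,570.9
After stage 1: salt = 60,570.9 + 35,800×0.45 = 76,680.9; volume = 37,470 m³; S = 2.046 PSU
After stage 2: salt = 76,680.9 + 30,500×39.48 = 1,280,820.9; volume = 67,970 m³; S = 18.844 PSU
After stage 3: salt = 1,280,820.9 + 2,030×1.3 = 1,283,459.9; volume = 70,000 m³
S = 1,283,459.9 / 70,000 = 18.3351 PSU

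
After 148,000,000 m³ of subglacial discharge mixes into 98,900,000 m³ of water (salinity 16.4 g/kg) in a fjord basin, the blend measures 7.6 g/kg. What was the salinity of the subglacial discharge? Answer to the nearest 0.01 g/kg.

Salt balance: 98,900,000×16.4 + 148,000,000×S = 246,900,000×7.6
1,621,960,000 + 148,000,000·S = 1,876,440,000
S = (1,876,440,000 − 1,621,960,000) / 148,000,000 = 1.7195 g/kg

1.72 g/kg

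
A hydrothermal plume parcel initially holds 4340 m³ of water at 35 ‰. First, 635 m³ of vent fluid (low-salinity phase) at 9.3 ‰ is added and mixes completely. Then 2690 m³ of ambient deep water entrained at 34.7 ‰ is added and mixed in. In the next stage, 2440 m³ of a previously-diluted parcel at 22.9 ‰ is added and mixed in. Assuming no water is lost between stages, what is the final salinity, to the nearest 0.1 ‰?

By conservation of dissolved salt,
Initial salt = 4,340×35 = 151,900
After stage 1: salt = 151,900 + 635×9.3 = 157,805.5; volume = 4,975 m³; S = 31.72 ‰
After stage 2: salt = 157,805.5 + 2,690×34.7 = 251,148.5; volume = 7,665 m³; S = 32.766 ‰
After stage 3: salt = 251,148.5 + 2,440×22.9 = 307,024.5; volume = 10,105 m³
S = 307,024.5 / 10,105 = 30.3834 ‰

30.4 ‰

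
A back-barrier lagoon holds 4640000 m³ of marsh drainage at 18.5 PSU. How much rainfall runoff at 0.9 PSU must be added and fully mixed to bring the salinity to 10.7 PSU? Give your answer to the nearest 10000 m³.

3690000 m³

Salt balance: 4,640,000×18.5 + V×0.9 = (4,640,000+V)×10.7
85,840,000 + 0.9V = 49,648,000 + 10.7V
36,192,000 = 9.8V
V = 3,693,061.22 m³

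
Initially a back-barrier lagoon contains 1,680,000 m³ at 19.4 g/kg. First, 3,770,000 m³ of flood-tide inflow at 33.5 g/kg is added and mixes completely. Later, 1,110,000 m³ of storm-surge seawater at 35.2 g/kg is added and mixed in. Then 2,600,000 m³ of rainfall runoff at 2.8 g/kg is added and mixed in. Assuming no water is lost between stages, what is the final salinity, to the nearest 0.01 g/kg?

22.41 g/kg

Conserving salt mass:
Initial salt = 1,680,000×19.4 = 32,592,000
After stage 1: salt = 32,592,000 + 3,770,000×33.5 = 158,887,000; volume = 5,450,000 m³; S = 29.154 g/kg
After stage 2: salt = 158,887,000 + 1,110,000×35.2 = 197,959,000; volume = 6,560,000 m³; S = 30.177 g/kg
After stage 3: salt = 197,959,000 + 2,600,000×2.8 = 205,239,000; volume = 9,160,000 m³
S = 205,239,000 / 9,160,000 = 22.406 g/kg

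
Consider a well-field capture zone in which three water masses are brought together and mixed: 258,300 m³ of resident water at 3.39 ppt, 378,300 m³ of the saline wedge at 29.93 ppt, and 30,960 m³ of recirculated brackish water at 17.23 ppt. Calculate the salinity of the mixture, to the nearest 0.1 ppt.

19.1 ppt

Weighted by volume,
salt = 258,300×3.39 + 378,300×29.93 + 30,960×17.23 = 875,637 + 11,322,519 + 533,440.8 = 12,731,596.8
volume = 258,300 + 378,300 + 30,960 = 667,560 m³
S = 12,731,596.8 / 667,560 = 19.072 ppt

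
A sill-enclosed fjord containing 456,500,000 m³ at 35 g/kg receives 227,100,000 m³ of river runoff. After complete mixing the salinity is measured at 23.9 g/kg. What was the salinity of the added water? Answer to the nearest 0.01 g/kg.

1.59 g/kg

Salt balance: 456,500,000×35 + 227,100,000×S = 683,600,000×23.9
15,977,500,000 + 227,100,000·S = 16,338,040,000
S = (16,338,040,000 − 15,977,500,000) / 227,100,000 = 1.5876 g/kg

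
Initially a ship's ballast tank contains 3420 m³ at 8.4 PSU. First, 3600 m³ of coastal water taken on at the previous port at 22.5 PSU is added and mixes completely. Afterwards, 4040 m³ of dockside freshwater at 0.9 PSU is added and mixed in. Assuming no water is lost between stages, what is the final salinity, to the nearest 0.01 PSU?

By conservation of dissolved salt,
Initial salt = 3,420×8.4 = 28,728
After stage 1: salt = 28,728 + 3,600×22.5 = 109,728; volume = 7,020 m³; S = 15.631 PSU
After stage 2: salt = 109,728 + 4,040×0.9 = 113,364; volume = 11,060 m³
S = 113,364 / 11,060 = 10.2499 PSU

10.25 PSU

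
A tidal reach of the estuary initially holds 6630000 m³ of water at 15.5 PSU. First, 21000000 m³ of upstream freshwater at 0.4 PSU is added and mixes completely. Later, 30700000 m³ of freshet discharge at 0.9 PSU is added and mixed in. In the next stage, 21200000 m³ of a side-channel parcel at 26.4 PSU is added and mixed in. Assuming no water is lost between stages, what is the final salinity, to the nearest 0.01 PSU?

8.78 PSU

Total salt / total volume:
Initial salt = 6,630,000×15.5 = 102,765,000
After stage 1: salt = 102,765,000 + 21,000,000×0.4 = 111,165,000; volume = 27,630,000 m³; S = 4.023 PSU
After stage 2: salt = 111,165,000 + 30,700,000×0.9 = 138,795,000; volume = 58,330,000 m³; S = 2.379 PSU
After stage 3: salt = 138,795,000 + 21,200,000×26.4 = 698,475,000; volume = 79,530,000 m³
S = 698,475,000 / 79,530,000 = 8.7825 PSU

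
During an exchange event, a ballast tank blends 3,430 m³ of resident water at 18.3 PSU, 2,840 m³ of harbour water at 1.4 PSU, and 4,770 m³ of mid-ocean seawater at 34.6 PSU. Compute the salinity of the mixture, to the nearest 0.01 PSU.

Salt balance:
salt = 3,430×18.3 + 2,840×1.4 + 4,770×34.6 = 62,769 + 3,976 + 165,042 = 231,787
volume = 3,430 + 2,840 + 4,770 = 11,040 m³
S = 231,787 / 11,040 = 20.9952 PSU

21.00 PSU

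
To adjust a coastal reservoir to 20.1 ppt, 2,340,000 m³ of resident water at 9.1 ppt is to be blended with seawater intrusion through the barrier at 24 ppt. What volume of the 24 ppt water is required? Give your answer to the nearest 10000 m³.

6600000 m³

Salt balance: 2,340,000×9.1 + V×24 = (2,340,000+V)×20.1
21,294,000 + 24V = 47,034,000 + 20.1V
25,740,000 = 3.9V
V = 6,600,000 m³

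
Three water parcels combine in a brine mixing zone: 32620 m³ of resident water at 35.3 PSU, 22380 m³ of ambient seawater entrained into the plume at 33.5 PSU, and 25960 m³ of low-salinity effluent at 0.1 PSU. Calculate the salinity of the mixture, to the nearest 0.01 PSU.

Conserving salt mass:
salt = 32,620×35.3 + 22,380×33.5 + 25,960×0.1 = 1,151,486 + 749,730 + 2,596 = 1,903,812
volume = 32,620 + 22,380 + 25,960 = 80,960 m³
S = 1,903,812 / 80,960 = 23.5155 PSU

23.52 PSU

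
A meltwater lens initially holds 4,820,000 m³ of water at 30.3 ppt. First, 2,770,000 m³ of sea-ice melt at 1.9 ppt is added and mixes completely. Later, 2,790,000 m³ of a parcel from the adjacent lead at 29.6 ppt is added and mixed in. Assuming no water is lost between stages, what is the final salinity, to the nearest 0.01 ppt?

Total salt / total volume:
Initial salt = 4,820,000×30.3 = 146,046,000
After stage 1: salt = 146,046,000 + 2,770,000×1.9 = 151,309,000; volume = 7,590,000 m³; S = 19.935 ppt
After stage 2: salt = 151,309,000 + 2,790,000×29.6 = 233,893,000; volume = 10,380,000 m³
S = 233,893,000 / 10,380,000 = 22.533 ppt

22.53 ppt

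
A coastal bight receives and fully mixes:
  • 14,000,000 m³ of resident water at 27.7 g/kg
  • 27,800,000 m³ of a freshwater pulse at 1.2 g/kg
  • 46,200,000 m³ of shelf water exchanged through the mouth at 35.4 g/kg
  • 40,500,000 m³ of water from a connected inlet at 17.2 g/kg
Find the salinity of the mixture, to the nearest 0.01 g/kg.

By conservation of dissolved salt,
salt = 14,000,000×27.7 + 27,800,000×1.2 + 46,200,000×35.4 + 40,500,000×17.2 = 387,800,000 + 33,360,000 + 1,635,480,000 + 696,600,000 = 2,753,240,000
volume = 14,000,000 + 27,800,000 + 46,200,000 + 40,500,000 = 128,500,000 m³
S = 2,753,240,000 / 128,500,000 = 21.426 g/kg

21.43 g/kg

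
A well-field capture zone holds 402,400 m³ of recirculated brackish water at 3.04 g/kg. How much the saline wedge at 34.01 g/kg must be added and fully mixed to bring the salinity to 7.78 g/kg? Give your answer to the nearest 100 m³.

72700 m³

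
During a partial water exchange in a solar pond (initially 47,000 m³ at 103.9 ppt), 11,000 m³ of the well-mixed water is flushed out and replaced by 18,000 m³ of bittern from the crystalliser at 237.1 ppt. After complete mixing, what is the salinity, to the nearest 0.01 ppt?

148.30 ppt

Remaining after removal: 36,000 m³ at 103.9 ppt (salt = 3,740,400)
After addition: salt = 3,740,400 + 18,000×237.1 = 8,008,200; volume = 54,000 m³
S = 8,008,200 / 54,000 = 148.3 ppt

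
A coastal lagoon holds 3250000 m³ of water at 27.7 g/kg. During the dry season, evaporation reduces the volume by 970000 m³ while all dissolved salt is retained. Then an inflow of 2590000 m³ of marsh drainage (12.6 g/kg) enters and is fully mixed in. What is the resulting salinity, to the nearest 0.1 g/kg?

After evaporation: salt = 3,250,000×27.7 = 90,025,000; volume = 3,250,000 − 970,000 = 2,280,000 m³
After mixing: salt = 90,025,000 + 2,590,000×12.6 = 122,659,000; volume = 2,280,000 + 2,590,000 = 4,870,000 m³
S = 122,659,000 / 4,870,000 = 25.1867 g/kg

25.2 g/kg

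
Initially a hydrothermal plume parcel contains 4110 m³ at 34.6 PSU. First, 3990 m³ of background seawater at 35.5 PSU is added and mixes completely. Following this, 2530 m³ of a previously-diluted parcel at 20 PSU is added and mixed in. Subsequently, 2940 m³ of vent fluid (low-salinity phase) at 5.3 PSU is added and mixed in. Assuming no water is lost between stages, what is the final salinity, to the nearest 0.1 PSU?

Salt balance:
Initial salt = 4,110×34.6 = 142,206
After stage 1: salt = 142,206 + 3,990×35.5 = 283,851; volume = 8,100 m³; S = 35.043 PSU
After stage 2: salt = 283,851 + 2,530×20 = 334,451; volume = 10,630 m³; S = 31.463 PSU
After stage 3: salt = 334,451 + 2,940×5.3 = 350,033; volume = 13,570 m³
S = 350,033 / 13,570 = 25.7946 PSU

25.8 PSU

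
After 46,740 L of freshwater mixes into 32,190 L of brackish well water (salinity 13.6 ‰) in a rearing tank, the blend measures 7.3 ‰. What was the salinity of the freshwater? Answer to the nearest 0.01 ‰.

2.96 ‰

Salt balance: 32,190×13.6 + 46,740×S = 78,930×7.3
437,784 + 46,740·S = 576,189
S = (576,189 − 437,784) / 46,740 = 2.9612 ‰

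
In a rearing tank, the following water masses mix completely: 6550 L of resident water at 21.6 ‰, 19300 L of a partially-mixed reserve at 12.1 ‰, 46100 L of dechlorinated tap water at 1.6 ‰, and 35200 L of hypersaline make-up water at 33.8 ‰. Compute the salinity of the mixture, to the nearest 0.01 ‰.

15.29 ‰

Salt balance:
salt = 6,550×21.6 + 19,300×12.1 + 46,100×1.6 + 35,200×33.8 = 141,480 + 233,530 + 73,760 + 1,189,760 = 1,638,530
volume = 6,550 + 19,300 + 46,100 + 35,200 = 107,150 L
S = 1,638,530 / 107,150 = 15.2919 ‰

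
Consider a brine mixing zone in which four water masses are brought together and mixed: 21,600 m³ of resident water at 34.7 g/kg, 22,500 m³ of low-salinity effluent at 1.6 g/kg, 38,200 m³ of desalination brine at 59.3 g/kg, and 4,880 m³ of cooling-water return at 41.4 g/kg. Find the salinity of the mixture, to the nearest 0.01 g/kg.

37.31 g/kg

Conserving salt mass:
salt = 21,600×34.7 + 22,500×1.6 + 38,200×59.3 + 4,880×41.4 = 749,520 + 36,000 + 2,265,260 + 202,032 = 3,252,812
volume = 21,600 + 22,500 + 38,200 + 4,880 = 87,180 m³
S = 3,252,812 / 87,180 = 37.3114 g/kg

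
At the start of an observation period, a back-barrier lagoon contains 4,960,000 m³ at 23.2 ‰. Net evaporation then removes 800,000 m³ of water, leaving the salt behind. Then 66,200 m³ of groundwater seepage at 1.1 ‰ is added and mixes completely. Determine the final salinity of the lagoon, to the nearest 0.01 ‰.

After evaporation: salt = 4,960,000×23.2 = 115,072,000; volume = 4,960,000 − 800,000 = 4,160,000 m³
After mixing: salt = 115,072,000 + 66,200×1.1 = 115,144,820; volume = 4,160,000 + 66,200 = 4,226,200 m³
S = 115,144,820 / 4,226,200 = 27.2455 ‰

27.25 ‰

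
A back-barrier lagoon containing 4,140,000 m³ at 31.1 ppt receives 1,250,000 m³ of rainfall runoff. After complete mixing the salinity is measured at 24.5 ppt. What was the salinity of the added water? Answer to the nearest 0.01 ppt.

2.64 ppt

Salt balance: 4,140,000×31.1 + 1,250,000×S = 5,390,000×24.5
128,754,000 + 1,250,000·S = 132,055,000
S = (132,055,000 − 128,754,000) / 1,250,000 = 2.6408 ppt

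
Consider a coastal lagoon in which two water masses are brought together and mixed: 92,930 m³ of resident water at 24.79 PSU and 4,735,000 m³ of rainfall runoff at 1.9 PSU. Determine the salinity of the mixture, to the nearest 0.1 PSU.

Total salt / total volume:
salt = 92,930×24.79 + 4,735,000×1.9 = 2,303,734.7 + 8,996,500 = 11,300,234.7
volume = 92,930 + 4,735,000 = 4,827,930 m³
S = 11,300,234.7 / 4,827,930 = 2.341 PSU

2.3 PSU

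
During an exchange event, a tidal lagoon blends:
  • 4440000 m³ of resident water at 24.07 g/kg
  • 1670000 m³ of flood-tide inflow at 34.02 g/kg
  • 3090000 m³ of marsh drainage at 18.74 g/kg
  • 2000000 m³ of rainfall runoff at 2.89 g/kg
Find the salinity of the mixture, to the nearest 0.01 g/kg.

20.30 g/kg

Mass of salt is conserved:
salt = 4,440,000×24.07 + 1,670,000×34.02 + 3,090,000×18.74 + 2,000,000×2.89 = 106,870,800 + 56,813,400 + 57,906,600 + 5,780,000 = 227,370,800
volume = 4,440,000 + 1,670,000 + 3,090,000 + 2,000,000 = 11,200,000 m³
S = 227,370,800 / 11,200,000 = 20.301 g/kg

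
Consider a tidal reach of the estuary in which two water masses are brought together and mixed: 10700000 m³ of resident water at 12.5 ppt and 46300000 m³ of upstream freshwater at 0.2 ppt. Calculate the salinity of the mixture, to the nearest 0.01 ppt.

Weighted by volume,
salt = 10,700,000×12.5 + 46,300,000×0.2 = 133,750,000 + 9,260,000 = 143,010,000
volume = 10,700,000 + 46,300,000 = 57,000,000 m³
S = 143,010,000 / 57,000,000 = 2.5089 ppt

2.51 ppt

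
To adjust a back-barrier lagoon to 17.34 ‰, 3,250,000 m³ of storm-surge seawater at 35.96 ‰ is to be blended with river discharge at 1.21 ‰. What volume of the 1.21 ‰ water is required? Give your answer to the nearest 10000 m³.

3750000 m³

Salt balance: 3,250,000×35.96 + V×1.21 = (3,250,000+V)×17.34
116,870,000 + 1.21V = 56,355,000 + 17.34V
60,515,000 = 16.13V
V = 3,751,704.9 m³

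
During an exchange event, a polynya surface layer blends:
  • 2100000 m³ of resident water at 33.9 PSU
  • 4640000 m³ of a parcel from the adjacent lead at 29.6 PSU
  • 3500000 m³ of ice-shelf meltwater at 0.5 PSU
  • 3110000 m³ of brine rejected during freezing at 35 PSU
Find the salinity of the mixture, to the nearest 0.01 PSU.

23.91 PSU

Total salt / total volume:
salt = 2,100,000×33.9 + 4,640,000×29.6 + 3,500,000×0.5 + 3,110,000×35 = 71,190,000 + 137,344,000 + 1,750,000 + 108,850,000 = 319,134,000
volume = 2,100,000 + 4,640,000 + 3,500,000 + 3,110,000 = 13,350,000 m³
S = 319,134,000 / 13,350,000 = 23.9052 PSU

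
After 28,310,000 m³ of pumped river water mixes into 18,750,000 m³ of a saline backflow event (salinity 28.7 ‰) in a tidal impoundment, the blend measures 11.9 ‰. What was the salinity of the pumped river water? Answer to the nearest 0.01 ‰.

Salt balance: 18,750,000×28.7 + 28,310,000×S = 47,060,000×11.9
538,125,000 + 28,310,000·S = 560,014,000
S = (560,014,000 − 538,125,000) / 28,310,000 = 0.7732 ‰

0.77 ‰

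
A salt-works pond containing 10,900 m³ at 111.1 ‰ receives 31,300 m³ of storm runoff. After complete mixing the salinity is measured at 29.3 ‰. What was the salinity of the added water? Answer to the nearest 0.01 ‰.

0.81 ‰

Salt balance: 10,900×111.1 + 31,300×S = 42,200×29.3
1,210,990 + 31,300·S = 1,236,460
S = (1,236,460 − 1,210,990) / 31,300 = 0.8137 ‰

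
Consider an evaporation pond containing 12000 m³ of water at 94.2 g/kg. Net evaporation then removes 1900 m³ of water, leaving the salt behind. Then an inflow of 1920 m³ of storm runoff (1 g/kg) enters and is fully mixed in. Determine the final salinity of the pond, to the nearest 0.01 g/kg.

After evaporation: salt = 12,000×94.2 = 1,130,400; volume = 12,000 − 1,900 = 10,100 m³
After mixing: salt = 1,130,400 + 1,920×1 = 1,132,320; volume = 10,100 + 1,920 = 12,020 m³
S = 1,132,320 / 12,020 = 94.203 g/kg

94.20 g/kg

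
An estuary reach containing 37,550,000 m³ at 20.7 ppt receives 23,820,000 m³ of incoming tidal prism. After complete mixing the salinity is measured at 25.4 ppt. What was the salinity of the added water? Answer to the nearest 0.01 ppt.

32.81 ppt

Salt balance: 37,550,000×20.7 + 23,820,000×S = 61,370,000×25.4
777,285,000 + 23,820,000·S = 1,558,798,000
S = (1,558,798,000 − 777,285,000) / 23,820,000 = 32.8091 ppt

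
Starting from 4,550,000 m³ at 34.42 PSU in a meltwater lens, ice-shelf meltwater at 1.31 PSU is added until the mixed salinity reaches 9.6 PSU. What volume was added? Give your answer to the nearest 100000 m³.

13600000 m³

Salt balance: 4,550,000×34.42 + V×1.31 = (4,550,000+V)×9.6
156,611,000 + 1.31V = 43,680,000 + 9.6V
112,931,000 = 8.29V
V = 13,622,557.3 m³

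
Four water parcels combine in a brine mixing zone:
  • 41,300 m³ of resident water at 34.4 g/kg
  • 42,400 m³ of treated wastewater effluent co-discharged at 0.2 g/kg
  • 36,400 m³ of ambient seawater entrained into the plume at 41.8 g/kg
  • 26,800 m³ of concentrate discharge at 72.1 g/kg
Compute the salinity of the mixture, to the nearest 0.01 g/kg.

Salt balance:
salt = 41,300×34.4 + 42,400×0.2 + 36,400×41.8 + 26,800×72.1 = 1,420,720 + 8,480 + 1,521,520 + 1,932,280 = 4,883,000
volume = 41,300 + 42,400 + 36,400 + 26,800 = 146,900 m³
S = 4,883,000 / 146,900 = 33.2403 g/kg

33.24 g/kg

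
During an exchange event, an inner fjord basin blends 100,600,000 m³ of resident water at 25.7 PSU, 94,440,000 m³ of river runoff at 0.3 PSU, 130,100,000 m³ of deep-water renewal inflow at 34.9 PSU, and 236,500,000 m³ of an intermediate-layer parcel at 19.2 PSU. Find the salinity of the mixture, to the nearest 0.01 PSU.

20.82 PSU

By conservation of dissolved salt,
salt = 100,600,000×25.7 + 94,440,000×0.3 + 130,100,000×34.9 + 236,500,000×19.2 = 2,585,420,000 + 28,332,000 + 4,540,490,000 + 4,540,800,000 = 11,695,042,000
volume = 100,600,000 + 94,440,000 + 130,100,000 + 236,500,000 = 561,640,000 m³
S = 11,695,042,000 / 561,640,000 = 20.823 PSU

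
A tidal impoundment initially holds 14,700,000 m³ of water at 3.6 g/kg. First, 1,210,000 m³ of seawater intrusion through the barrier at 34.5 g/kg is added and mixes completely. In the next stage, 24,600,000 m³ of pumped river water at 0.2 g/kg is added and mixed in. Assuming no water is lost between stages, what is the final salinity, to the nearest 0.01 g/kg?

2.46 g/kg

Conserving salt mass:
Initial salt = 14,700,000×3.6 = 52,920,000
After stage 1: salt = 52,920,000 + 1,210,000×34.5 = 94,665,000; volume = 15,910,000 m³; S = 5.95 g/kg
After stage 2: salt = 94,665,000 + 24,600,000×0.2 = 99,585,000; volume = 40,510,000 m³
S = 99,585,000 / 40,510,000 = 2.4583 g/kg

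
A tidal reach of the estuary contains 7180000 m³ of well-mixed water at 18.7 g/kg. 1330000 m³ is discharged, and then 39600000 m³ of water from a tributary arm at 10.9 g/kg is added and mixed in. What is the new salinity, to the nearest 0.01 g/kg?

11.90 g/kg

Remaining after removal: 5,850,000 m³ at 18.7 g/kg (salt = 109,395,000)
After addition: salt = 109,395,000 + 39,600,000×10.9 = 541,035,000; volume = 45,450,000 m³
S = 541,035,000 / 45,450,000 = 11.904 g/kg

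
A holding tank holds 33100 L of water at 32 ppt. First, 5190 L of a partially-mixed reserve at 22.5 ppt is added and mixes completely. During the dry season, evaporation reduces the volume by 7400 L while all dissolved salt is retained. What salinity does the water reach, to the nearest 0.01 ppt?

After mixing: salt = 33,100×32 + 5,190×22.5 = 1,175,975; volume = 38,290 L
After evaporation: salt unchanged = 1,175,975; volume = 38,290 − 7,400 = 30,890 L
S = 1,175,975 / 30,890 = 38.0698 ppt

38.07 ppt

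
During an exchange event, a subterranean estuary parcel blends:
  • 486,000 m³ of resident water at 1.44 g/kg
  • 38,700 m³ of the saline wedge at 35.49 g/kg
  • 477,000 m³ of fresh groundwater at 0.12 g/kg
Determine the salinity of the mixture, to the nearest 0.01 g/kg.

2.13 g/kg

Mass of salt is conserved:
salt = 486,000×1.44 + 38,700×35.49 + 477,000×0.12 = 699,840 + 1,373,463 + 57,240 = 2,130,543
volume = 486,000 + 38,700 + 477,000 = 1,001,700 m³
S = 2,130,543 / 1,001,700 = 2.1269 g/kg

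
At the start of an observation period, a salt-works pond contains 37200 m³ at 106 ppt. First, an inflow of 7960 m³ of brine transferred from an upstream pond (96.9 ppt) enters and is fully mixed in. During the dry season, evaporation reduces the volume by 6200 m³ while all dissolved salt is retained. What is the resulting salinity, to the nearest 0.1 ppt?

After mixing: salt = 37,200×106 + 7,960×96.9 = 4,714,524; volume = 45,160 m³
After evaporation: salt unchanged = 4,714,524; volume = 45,160 − 6,200 = 38,960 m³
S = 4,714,524 / 38,960 = 121.0093 ppt

121.0 ppt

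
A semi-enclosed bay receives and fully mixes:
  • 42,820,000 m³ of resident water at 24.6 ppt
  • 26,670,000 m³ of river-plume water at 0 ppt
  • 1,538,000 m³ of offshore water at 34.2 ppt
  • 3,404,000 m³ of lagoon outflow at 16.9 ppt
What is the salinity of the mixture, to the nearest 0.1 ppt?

Mass of salt is conserved:
salt = 42,820,000×24.6 + 26,670,000×0 + 1,538,000×34.2 + 3,404,000×16.9 = 1,053,372,000 + 0 + 52,599,600 + 57,527,600 = 1,163,499,200
volume = 42,820,000 + 26,670,000 + 1,538,000 + 3,404,000 = 74,432,000 m³
S = 1,163,499,200 / 74,432,000 = 15.632 ppt

15.6 ppt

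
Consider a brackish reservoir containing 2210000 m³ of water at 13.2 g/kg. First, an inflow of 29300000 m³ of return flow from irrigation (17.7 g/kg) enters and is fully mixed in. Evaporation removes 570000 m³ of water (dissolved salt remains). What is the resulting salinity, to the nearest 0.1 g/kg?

17.7 g/kg

After mixing: salt = 2,210,000×13.2 + 29,300,000×17.7 = 547,782,000; volume = 31,510,000 m³
After evaporation: salt unchanged = 547,782,000; volume = 31,510,000 − 570,000 = 30,940,000 m³
S = 547,782,000 / 30,940,000 = 17.7047 g/kg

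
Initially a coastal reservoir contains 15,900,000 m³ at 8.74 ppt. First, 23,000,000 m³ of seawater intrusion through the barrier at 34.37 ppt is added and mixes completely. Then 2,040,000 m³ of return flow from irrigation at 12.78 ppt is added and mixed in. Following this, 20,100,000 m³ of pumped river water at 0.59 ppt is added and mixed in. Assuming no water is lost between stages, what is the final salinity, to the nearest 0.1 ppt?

By conservation of dissolved salt,
Initial salt = 15,900,000×8.74 = 138,966,000
After stage 1: salt = 138,966,000 + 23,000,000×34.37 = 929,476,000; volume = 38,900,000 m³; S = 23.894 ppt
After stage 2: salt = 929,476,000 + 2,040,000×12.78 = 955,547,200; volume = 40,940,000 m³; S = 23.34 ppt
After stage 3: salt = 955,547,200 + 20,100,000×0.59 = 967,406,200; volume = 61,040,000 m³
S = 967,406,200 / 61,040,000 = 15.8487 ppt

15.8 ppt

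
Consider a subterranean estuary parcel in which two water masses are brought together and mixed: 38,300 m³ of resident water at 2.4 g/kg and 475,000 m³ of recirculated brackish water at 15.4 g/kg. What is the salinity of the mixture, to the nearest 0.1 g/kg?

14.4 g/kg

By conservation of dissolved salt,
salt = 38,300×2.4 + 475,000×15.4 = 91,920 + 7,315,000 = 7,406,920
volume = 38,300 + 475,000 = 513,300 m³
S = 7,406,920 / 513,300 = 14.43 g/kg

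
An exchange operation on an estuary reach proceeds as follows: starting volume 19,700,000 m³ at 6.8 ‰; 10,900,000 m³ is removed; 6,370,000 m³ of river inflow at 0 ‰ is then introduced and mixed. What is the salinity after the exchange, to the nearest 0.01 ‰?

3.94 ‰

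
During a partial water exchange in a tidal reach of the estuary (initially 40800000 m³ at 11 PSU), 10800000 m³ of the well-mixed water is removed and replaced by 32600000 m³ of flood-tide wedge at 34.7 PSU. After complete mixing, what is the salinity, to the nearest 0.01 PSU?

23.34 PSU

Remaining after removal: 30,000,000 m³ at 11 PSU (salt = 330,000,000)
After addition: salt = 330,000,000 + 32,600,000×34.7 = 1,461,220,000; volume = 62,600,000 m³
S = 1,461,220,000 / 62,600,000 = 23.3422 PSU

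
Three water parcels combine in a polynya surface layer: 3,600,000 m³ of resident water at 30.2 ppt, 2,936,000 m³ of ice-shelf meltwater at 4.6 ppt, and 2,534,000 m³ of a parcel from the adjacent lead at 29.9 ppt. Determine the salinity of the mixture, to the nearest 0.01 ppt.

21.83 ppt

Salt balance:
salt = 3,600,000×30.2 + 2,936,000×4.6 + 2,534,000×29.9 = 108,720,000 + 13,505,600 + 75,766,600 = 197,992,200
volume = 3,600,000 + 2,936,000 + 2,534,000 = 9,070,000 m³
S = 197,992,200 / 9,070,000 = 21.8293 ppt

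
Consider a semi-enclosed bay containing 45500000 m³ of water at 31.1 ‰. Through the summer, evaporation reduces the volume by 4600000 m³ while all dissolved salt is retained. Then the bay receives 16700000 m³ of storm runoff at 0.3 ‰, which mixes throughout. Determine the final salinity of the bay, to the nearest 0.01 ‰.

24.65 ‰

After evaporation: salt = 45,500,000×31.1 = 1,415,050,000; volume = 45,500,000 − 4,600,000 = 40,900,000 m³
After mixing: salt = 1,415,050,000 + 16,700,000×0.3 = 1,420,060,000; volume = 40,900,000 + 16,700,000 = 57,600,000 m³
S = 1,420,060,000 / 57,600,000 = 24.6538 ‰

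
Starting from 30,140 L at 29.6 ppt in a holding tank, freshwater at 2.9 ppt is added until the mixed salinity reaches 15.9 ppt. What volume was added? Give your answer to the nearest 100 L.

31800 L

Salt balance: 30,140×29.6 + V×2.9 = (30,140+V)×15.9
892,144 + 2.9V = 479,226 + 15.9V
412,918 = 13V
V = 31,762.92 L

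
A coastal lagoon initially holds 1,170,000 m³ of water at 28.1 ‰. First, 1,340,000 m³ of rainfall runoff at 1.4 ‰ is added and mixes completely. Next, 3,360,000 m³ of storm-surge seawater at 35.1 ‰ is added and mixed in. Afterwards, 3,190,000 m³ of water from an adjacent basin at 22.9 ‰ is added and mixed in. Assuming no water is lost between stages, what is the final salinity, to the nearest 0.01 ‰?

Conserving salt mass:
Initial salt = 1,170,000×28.1 = 32,877,000
After stage 1: salt = 32,877,000 + 1,340,000×1.4 = 34,753,000; volume = 2,510,000 m³; S = 13.846 ‰
After stage 2: salt = 34,753,000 + 3,360,000×35.1 = 152,689,000; volume = 5,870,000 m³; S = 26.012 ‰
After stage 3: salt = 152,689,000 + 3,190,000×22.9 = 225,740,000; volume = 9,060,000 m³
S = 225,740,000 / 9,060,000 = 24.9161 ‰

24.92 ‰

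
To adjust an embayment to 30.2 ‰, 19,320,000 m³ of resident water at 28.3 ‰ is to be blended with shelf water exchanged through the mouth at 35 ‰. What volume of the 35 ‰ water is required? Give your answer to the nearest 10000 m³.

7650000 m³

Salt balance: 19,320,000×28.3 + V×35 = (19,320,000+V)×30.2
546,756,000 + 35V = 583,464,000 + 30.2V
36,708,000 = 4.8V
V = 7,647,500 m³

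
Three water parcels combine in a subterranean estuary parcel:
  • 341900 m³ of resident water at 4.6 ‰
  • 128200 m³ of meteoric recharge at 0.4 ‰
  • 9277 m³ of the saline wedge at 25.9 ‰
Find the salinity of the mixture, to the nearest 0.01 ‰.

By conservation of dissolved salt,
salt = 341,900×4.6 + 128,200×0.4 + 9,277×25.9 = 1,572,740 + 51,280 + 240,274.3 = 1,864,294.3
volume = 341,900 + 128,200 + 9,277 = 479,377 m³
S = 1,864,294.3 / 479,377 = 3.889 ‰

3.89 ‰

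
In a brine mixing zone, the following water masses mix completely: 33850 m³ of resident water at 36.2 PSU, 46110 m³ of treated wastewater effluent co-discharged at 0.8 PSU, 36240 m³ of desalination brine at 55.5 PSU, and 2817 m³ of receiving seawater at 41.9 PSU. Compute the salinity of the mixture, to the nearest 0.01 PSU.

Weighted by volume,
salt = 33,850×36.2 + 46,110×0.8 + 36,240×55.5 + 2,817×41.9 = 1,225,370 + 36,888 + 2,011,320 + 118,032.3 = 3,391,610.3
volume = 33,850 + 46,110 + 36,240 + 2,817 = 119,017 m³
S = 3,391,610.3 / 119,017 = 28.4969 PSU

28.50 PSU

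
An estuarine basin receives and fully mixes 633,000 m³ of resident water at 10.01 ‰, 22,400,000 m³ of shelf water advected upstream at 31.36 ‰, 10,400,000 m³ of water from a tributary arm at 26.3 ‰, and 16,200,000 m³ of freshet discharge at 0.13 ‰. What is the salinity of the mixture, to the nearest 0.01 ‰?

By conservation of dissolved salt,
salt = 633,000×10.01 + 22,400,000×31.36 + 10,400,000×26.3 + 16,200,000×0.13 = 6,336,330 + 702,464,000 + 273,520,000 + 2,106,000 = 984,426,330
volume = 633,000 + 22,400,000 + 10,400,000 + 16,200,000 = 49,633,000 m³
S = 984,426,330 / 49,633,000 = 19.8341 ‰

19.83 ‰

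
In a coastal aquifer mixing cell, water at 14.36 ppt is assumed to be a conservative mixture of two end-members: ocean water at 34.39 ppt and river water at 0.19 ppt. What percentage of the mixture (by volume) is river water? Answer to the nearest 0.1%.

58.6%

Let f be the freshwater fraction. Salt balance per unit volume:
f×0.19 + (1−f)×34.39 = 14.36
f = (34.39 − 14.36) / (34.39 − 0.19) = 20.03/34.2 = 0.5857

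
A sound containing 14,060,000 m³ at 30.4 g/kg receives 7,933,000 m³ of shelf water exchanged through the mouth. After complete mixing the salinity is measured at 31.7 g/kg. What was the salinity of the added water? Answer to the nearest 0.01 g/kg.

Salt balance: 14,060,000×30.4 + 7,933,000×S = 21,993,000×31.7
427,424,000 + 7,933,000·S = 697,178,100
S = (697,178,100 − 427,424,000) / 7,933,000 = 34.004 g/kg

34.00 g/kg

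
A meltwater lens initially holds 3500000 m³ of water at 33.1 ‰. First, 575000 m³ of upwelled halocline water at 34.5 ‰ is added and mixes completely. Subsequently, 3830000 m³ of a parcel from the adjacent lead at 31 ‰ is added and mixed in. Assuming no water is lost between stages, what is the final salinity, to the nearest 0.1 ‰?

32.2 ‰

Conserving salt mass:
Initial salt = 3,500,000×33.1 = 115,850,000
After stage 1: salt = 115,850,000 + 575,000×34.5 = 135,687,500; volume = 4,075,000 m³; S = 33.298 ‰
After stage 2: salt = 135,687,500 + 3,830,000×31 = 254,417,500; volume = 7,905,000 m³
S = 254,417,500 / 7,905,000 = 32.1844 ‰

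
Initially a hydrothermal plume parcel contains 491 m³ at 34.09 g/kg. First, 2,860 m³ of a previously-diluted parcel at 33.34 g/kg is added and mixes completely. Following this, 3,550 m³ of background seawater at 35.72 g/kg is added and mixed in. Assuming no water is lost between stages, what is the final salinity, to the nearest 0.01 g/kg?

Total salt / total volume:
Initial salt = 491×34.09 = 16,738.19
After stage 1: salt = 16,738.19 + 2,860×33.34 = 112,090.59; volume = 3,351 m³; S = 33.45 g/kg
After stage 2: salt = 112,090.59 + 3,550×35.72 = 238,896.59; volume = 6,901 m³
S = 238,896.59 / 6,901 = 34.6177 g/kg

34.62 g/kg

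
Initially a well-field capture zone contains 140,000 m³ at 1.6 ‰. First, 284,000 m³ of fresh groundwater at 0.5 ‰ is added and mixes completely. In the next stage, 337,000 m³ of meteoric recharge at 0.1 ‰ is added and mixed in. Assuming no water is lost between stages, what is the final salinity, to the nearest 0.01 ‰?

0.53 ‰

Total salt / total volume:
Initial salt = 140,000×1.6 = 224,000
After stage 1: salt = 224,000 + 284,000×0.5 = 366,000; volume = 424,000 m³; S = 0.863 ‰
After stage 2: salt = 366,000 + 337,000×0.1 = 399,700; volume = 761,000 m³
S = 399,700 / 761,000 = 0.5252 ‰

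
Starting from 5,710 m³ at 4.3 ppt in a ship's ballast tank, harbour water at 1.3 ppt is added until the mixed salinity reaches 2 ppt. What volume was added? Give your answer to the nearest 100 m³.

Salt balance: 5,710×4.3 + V×1.3 = (5,710+V)×2
24,553 + 1.3V = 11,420 + 2V
13,133 = 0.7V
V = 18,761.43 m³

18800 m³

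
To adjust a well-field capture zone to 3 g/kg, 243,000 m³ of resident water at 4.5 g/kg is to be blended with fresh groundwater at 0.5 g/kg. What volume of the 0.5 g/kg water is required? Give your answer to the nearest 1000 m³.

Salt balance: 243,000×4.5 + V×0.5 = (243,000+V)×3
1,093,500 + 0.5V = 729,000 + 3V
364,500 = 2.5V
V = 145,800 m³

146000 m³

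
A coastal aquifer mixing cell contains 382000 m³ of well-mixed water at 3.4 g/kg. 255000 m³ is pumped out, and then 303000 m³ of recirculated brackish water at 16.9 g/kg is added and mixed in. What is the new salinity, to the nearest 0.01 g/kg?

Remaining after removal: 127,000 m³ at 3.4 g/kg (salt = 431,800)
After addition: salt = 431,800 + 303,000×16.9 = 5,552,500; volume = 430,000 m³
S = 5,552,500 / 430,000 = 12.9128 g/kg

12.91 g/kg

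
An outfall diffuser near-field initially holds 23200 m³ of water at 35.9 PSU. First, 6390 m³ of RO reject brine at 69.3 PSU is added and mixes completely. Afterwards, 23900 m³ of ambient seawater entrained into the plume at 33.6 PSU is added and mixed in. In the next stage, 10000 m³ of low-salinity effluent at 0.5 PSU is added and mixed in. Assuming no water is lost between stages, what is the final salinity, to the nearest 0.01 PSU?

Conserving salt mass:
Initial salt = 23,200×35.9 = 832,880
After stage 1: salt = 832,880 + 6,390×69.3 = 1,275,707; volume = 29,590 m³; S = 43.113 PSU
After stage 2: salt = 1,275,707 + 23,900×33.6 = 2,078,747; volume = 53,490 m³; S = 38.862 PSU
After stage 3: salt = 2,078,747 + 10,000×0.5 = 2,083,747; volume = 63,490 m³
S = 2,083,747 / 63,490 = 32.8201 PSU

32.82 PSU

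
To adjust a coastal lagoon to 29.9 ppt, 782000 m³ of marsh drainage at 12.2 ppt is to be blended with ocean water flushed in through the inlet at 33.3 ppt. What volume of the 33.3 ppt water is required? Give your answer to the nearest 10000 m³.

4070000 m³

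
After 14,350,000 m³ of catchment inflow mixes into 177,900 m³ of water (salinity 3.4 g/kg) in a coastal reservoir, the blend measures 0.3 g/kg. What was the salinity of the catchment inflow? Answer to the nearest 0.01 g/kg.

Salt balance: 177,900×3.4 + 14,350,000×S = 14,527,900×0.3
604,860 + 14,350,000·S = 4,358,370
S = (4,358,370 − 604,860) / 14,350,000 = 0.2616 g/kg

0.26 g/kg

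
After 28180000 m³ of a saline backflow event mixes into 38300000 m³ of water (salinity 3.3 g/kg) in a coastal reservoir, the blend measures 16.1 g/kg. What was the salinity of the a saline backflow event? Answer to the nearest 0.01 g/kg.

Salt balance: 38,300,000×3.3 + 28,180,000×S = 66,480,000×16.1
126,390,000 + 28,180,000·S = 1,070,328,000
S = (1,070,328,000 − 126,390,000) / 28,180,000 = 33.4967 g/kg

33.50 g/kg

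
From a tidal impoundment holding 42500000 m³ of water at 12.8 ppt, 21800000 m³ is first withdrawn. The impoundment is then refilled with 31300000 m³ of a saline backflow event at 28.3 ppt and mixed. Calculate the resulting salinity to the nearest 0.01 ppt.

Remaining after removal: 20,700,000 m³ at 12.8 ppt (salt = 264,960,000)
After addition: salt = 264,960,000 + 31,300,000×28.3 = 1,150,750,000; volume = 52,000,000 m³
S = 1,150,750,000 / 52,000,000 = 22.1298 ppt

22.13 ppt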